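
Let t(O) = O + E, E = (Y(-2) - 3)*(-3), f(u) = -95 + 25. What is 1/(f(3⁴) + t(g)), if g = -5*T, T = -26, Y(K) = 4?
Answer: 1/57 ≈ 0.017544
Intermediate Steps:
f(u) = -70
E = -3 (E = (4 - 3)*(-3) = 1*(-3) = -3)
g = 130 (g = -5*(-26) = 130)
t(O) = -3 + O (t(O) = O - 3 = -3 + O)
1/(f(3⁴) + t(g)) = 1/(-70 + (-3 + 130)) = 1/(-70 + 127) = 1/57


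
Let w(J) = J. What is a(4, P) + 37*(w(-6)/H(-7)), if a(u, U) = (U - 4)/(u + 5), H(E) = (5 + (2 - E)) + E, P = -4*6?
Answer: -2194/63 ≈ -34.825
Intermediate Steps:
P = -24
H(E) = 7 (H(E) = (7 - E) + E = 7)
a(u, U) = (-4 + U)/(5 + u)
a(4, P) + 37*(w(-6)/H(-7)) = (-4 - 24)/(5 + 4) + 37*(-6/7) = -28/9 + 37*(-6*1/7) = (1/9)*(-28) + 37*(-6/7) = -28/9 - 222/7 = -2194/63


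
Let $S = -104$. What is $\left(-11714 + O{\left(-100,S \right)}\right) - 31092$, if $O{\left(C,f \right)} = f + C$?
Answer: $-43010$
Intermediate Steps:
$O{\left(C,f \right)} = C + f$
$\left(-11714 + O{\left(-100,S \right)}\right) - 31092 = \left(-11714 - 204\right) - 31092 = -11918 - 31092 = -43010$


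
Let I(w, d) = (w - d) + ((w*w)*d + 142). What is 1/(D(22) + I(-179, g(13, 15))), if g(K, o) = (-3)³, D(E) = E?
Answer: -1/865095 ≈ -1.1559e-6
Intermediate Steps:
g(K, o) = -27
I(w, d) = 142 + w - d + d*w² (I(w, d) = (w - d) + (w²*d + 142) = (w - d) + (d*w² + 142) = (w - d) + (142 + d*w²) = 142 + w - d + d*w²)
1/(D(22) + I(-179, g(13, 15))) = 1/(22 + (142 - 179 - 1*(-27) - 27*(-179)²)) = 1/(22 + (142 - 179 + 27 - 27*32041)) = 1/(22 + (142 - 179 + 27 - 865107)) = 1/(22 - 865117) = 1/(-865095) = -1/865095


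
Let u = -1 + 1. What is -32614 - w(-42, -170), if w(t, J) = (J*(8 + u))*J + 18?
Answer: -263832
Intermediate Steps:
u = 0
w(t, J) = 18 + 8*J**2 (w(t, J) = (J*(8 + 0))*J + 18 = (J*8)*J + 18 = (8*J)*J + 18 = 8*J**2 + 18 = 18 + 8*J**2)
-32614 - w(-42, -170) = -32614 - (18 + 8*(-170)**2) = -32614 - (18 + 8*28900) = -32614 - (18 + 231200) = -32614 - 1*231218 = -32614 - 231218 = -263832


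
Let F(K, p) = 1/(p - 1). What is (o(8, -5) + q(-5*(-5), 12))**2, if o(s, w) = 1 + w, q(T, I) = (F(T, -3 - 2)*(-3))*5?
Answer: 9/4 ≈ 2.2500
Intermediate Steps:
F(K, p) = 1/(-1 + p)
q(T, I) = 5/2 (q(T, I) = (-3/(-1 + (-3 - 2)))*5 = (-3/(-1 - 5))*5 = (-3/(-6))*5 = -1/6*(-3)*5 = (1/2)*5 = 5/2)
(o(8, -5) + q(-5*(-5), 12))**2 = ((1 - 5) + 5/2)**2 = (-4 + 5/2)**2 = (-3/2)**2 = 9/4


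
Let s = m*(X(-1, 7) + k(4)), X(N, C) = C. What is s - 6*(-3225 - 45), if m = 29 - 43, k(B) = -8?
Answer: 19634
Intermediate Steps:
m = -14
s = 14 (s = -14*(7 - 8) = -14*(-1) = 14)
s - 6*(-3225 - 45) = 14 - 6*(-3225 - 45) = 14 - 6*(-3270) = 14 + 19620 = 19634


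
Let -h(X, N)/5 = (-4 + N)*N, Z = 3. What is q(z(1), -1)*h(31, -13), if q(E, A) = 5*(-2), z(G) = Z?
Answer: 11050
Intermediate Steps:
z(G) = 3
q(E, A) = -10
h(X, N) = -5*N*(-4 + N) (h(X, N) = -5*(-4 + N)*N = -5*N*(-4 + N))
q(z(1), -1)*h(31, -13) = -50*(-13)*(4 - 1*(-13)) = -50*(-13)*(4 + 13) = -50*(-13)*17 = -10*(-1105) = 11050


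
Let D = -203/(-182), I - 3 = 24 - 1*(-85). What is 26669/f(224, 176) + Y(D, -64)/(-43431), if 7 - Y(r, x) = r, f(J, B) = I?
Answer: 5019129613/21078512 ≈ 238.12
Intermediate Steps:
I = 112 (I = 3 + (24 - 1*(-85)) = 3 + (24 + 85) = 3 + 109 = 112)
f(J, B) = 112
D = 29/26 (D = -203*(-1/182) = 29/26 ≈ 1.1154)
Y(r, x) = 7 - r
26669/f(224, 176) + Y(D, -64)/(-43431) = 26669/112 + (7 - 1*29/26)/(-43431) = 26669*(1/112) + (7 - 29/26)*(-1/43431) = 26669/112 + (153/26)*(-1/43431) = 26669/112 - 51/376402 = 5019129613/21078512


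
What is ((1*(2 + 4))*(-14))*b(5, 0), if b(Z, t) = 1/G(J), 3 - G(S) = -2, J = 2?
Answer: -84/5 ≈ -16.800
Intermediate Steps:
G(S) = 5 (G(S) = 3 - 1*(-2) = 3 + 2 = 5)
b(Z, t) = ⅕ (b(Z, t) = 1/5 = ⅕)
((1*(2 + 4))*(-14))*b(5, 0) = ((1*(2 + 4))*(-14))*(⅕) = ((1*6)*(-14))*(⅕) = (6*(-14))*(⅕) = -84*⅕ = -84/5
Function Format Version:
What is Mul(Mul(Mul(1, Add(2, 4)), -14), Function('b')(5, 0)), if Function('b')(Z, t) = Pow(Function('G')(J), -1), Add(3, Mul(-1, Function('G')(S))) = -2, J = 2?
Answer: Rational(-84, 5) ≈ -16.800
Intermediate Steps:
Function('G')(S) = 5 (Function('G')(S) = Add(3, Mul(-1, -2)) = Add(3, 2) = 5)
Function('b')(Z, t) = Rational(1, 5) (Function('b')(Z, t) = Pow(5, -1) = Rational(1, 5))
Mul(Mul(Mul(1, Add(2, 4)), -14), Function('b')(5, 0)) = Mul(Mul(Mul(1, Add(2, 4)), -14), Rational(1, 5)) = Mul(Mul(Mul(1, 6), -14), Rational(1, 5)) = Mul(Mul(6, -14), Rational(1, 5)) = Mul(-84, Rational(1, 5)) = Rational(-84, 5)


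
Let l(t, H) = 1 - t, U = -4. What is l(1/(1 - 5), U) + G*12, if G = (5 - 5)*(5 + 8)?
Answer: 5/4 ≈ 1.2500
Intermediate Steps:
G = 0 (G = 0*13 = 0)
l(1/(1 - 5), U) + G*12 = (1 - 1/(1 - 5)) + 0*12 = (1 - 1/(-4)) + 0 = (1 - 1*(-¼)) + 0 = (1 + ¼) + 0 = 5/4 + 0 = 5/4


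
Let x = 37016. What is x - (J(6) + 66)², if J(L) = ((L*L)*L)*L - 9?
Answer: -1793593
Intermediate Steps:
J(L) = -9 + L⁴ (J(L) = (L²*L)*L - 9 = L³*L - 9 = L⁴ - 9 = -9 + L⁴)
x - (J(6) + 66)² = 37016 - ((-9 + 6⁴) + 66)² = 37016 - ((-9 + 1296) + 66)² = 37016 - (1287 + 66)² = 37016 - 1*1353² = 37016 - 1*1830609 = 37016 - 1830609 = -1793593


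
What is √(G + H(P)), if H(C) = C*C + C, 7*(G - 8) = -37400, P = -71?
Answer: I*√17878/7 ≈ 19.101*I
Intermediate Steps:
G = -37344/7 (G = 8 + (⅐)*(-37400) = 8 - 37400/7 = -37344/7 ≈ -5334.9)
H(C) = C + C² (H(C) = C² + C = C + C²)
√(G + H(P)) = √(-37344/7 - 71*(1 - 71)) = √(-37344/7 - 71*(-70)) = √(-37344/7 + 4970) = √(-2554/7) = I*√17878/7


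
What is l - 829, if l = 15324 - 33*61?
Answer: 12482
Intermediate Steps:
l = 13311 (l = 15324 - 1*2013 = 15324 - 2013 = 13311)
l - 829 = 13311 - 829 = 12482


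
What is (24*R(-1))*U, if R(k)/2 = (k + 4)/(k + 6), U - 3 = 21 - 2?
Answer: 3168/5 ≈ 633.60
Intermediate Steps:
U = 22 (U = 3 + (21 - 2) = 3 + 19 = 22)
R(k) = 2*(4 + k)/(6 + k) (R(k) = 2*((k + 4)/(k + 6)) = 2*((4 + k)/(6 + k)) = 2*(4 + k)/(6 + k))
(24*R(-1))*U = (24*(2*(4 - 1)/(6 - 1)))*22 = (24*(2*3/5))*22 = (24*(2*(1/5)*3))*22 = (24*(6/5))*22 = (144/5)*22 = 3168/5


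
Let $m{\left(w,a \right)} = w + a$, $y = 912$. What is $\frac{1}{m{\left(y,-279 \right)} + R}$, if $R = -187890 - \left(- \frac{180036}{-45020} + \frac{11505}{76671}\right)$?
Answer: $- \frac{287644035}{53864552519933} \approx -5.3401 \cdot 10^{-6}$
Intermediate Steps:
$m{\left(w,a \right)} = a + w$
$R = - \frac{54046631194088}{287644035}$ ($R = -187890 - \left(\left(-180036\right) \left(- \frac{1}{45020}\right) + 11505 \cdot \frac{1}{76671}\right) = -187890 - \left(\frac{45009}{11255} + \frac{3835}{25557}\right) = -187890 - \frac{1193457938}{287644035} = - \frac{54046631194088}{287644035} \approx -1.8789 \cdot 10^{5}$)
$\frac{1}{m{\left(y,-279 \right)} + R} = \frac{1}{\left(-279 + 912\right) - \frac{54046631194088}{287644035}} = \frac{1}{633 - \frac{54046631194088}{287644035}} = \frac{1}{- \frac{53864552519933}{287644035}} = - \frac{287644035}{53864552519933}$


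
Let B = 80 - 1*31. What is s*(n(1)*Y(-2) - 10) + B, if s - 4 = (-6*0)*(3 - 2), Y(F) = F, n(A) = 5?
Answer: -31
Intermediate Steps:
B = 49 (B = 80 - 31 = 49)
s = 4 (s = 4 + (-6*0)*(3 - 2) = 4 + 0*1 = 4 + 0 = 4)
s*(n(1)*Y(-2) - 10) + B = 4*(5*(-2) - 10) + 49 = 4*(-10 - 10) + 49 = 4*(-20) + 49 = -80 + 49 = -31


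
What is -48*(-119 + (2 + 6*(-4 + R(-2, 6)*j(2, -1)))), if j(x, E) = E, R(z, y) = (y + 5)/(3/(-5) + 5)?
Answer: 7488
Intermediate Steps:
R(z, y) = 25/22 + 5*y/22 (R(z, y) = (5 + y)/(3*(-1/5) + 5) = (5 + y)/(-3/5 + 5) = (5 + y)/(22/5) = (5 + y)*(5/22) = 25/22 + 5*y/22)
-48*(-119 + (2 + 6*(-4 + R(-2, 6)*j(2, -1)))) = -48*(-119 + (2 + 6*(-4 + (25/22 + (5/22)*6)*(-1)))) = -48*(-119 + (2 + 6*(-4 + (25/22 + 15/11)*(-1)))) = -48*(-119 + (2 + 6*(-4 + (5/2)*(-1)))) = -48*(-119 + (2 + 6*(-4 - 5/2))) = -48*(-119 + (2 + 6*(-13/2))) = -48*(-119 + (2 - 39)) = -48*(-119 - 37) = -48*(-156) = 7488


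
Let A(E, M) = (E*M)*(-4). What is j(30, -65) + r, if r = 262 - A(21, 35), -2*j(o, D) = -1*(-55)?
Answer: 6349/2 ≈ 3174.5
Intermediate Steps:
j(o, D) = -55/2 (j(o, D) = -(-1)*(-55)/2 = -½*55 = -55/2)
A(E, M) = -4*E*M
r = 3202 (r = 262 - (-4)*21*35 = 262 - 1*(-2940) = 262 + 2940 = 3202)
j(30, -65) + r = -55/2 + 3202 = 6349/2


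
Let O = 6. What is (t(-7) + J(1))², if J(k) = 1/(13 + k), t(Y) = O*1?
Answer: 7225/196 ≈ 36.862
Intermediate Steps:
t(Y) = 6 (t(Y) = 6*1 = 6)
(t(-7) + J(1))² = (6 + 1/(13 + 1))² = (6 + 1/14)² = (85/14)² = 7225/196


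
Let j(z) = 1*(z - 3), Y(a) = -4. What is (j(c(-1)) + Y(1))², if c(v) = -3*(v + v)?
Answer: 1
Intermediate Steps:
c(v) = -6*v
j(z) = -3 + z (j(z) = 1*(-3 + z) = -3 + z)
(j(c(-1)) + Y(1))² = ((-3 - 6*(-1)) - 4)² = ((-3 + 6) - 4)² = (3 - 4)² = (-1)² = 1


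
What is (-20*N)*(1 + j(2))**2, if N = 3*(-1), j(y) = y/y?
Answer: 240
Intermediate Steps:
j(y) = 1
N = -3
(-20*N)*(1 + j(2))**2 = (-20*(-3))*(1 + 1)**2 = 60*2**2 = 60*4 = 240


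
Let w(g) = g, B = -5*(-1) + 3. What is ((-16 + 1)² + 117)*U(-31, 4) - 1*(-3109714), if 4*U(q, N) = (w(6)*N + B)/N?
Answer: 3110398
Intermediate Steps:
B = 8 (B = 5 + 3 = 8)
U(q, N) = (8 + 6*N)/(4*N) (U(q, N) = ((6*N + 8)/N)/4 = ((8 + 6*N)/N)/4 = (8 + 6*N)/(4*N))
((-16 + 1)² + 117)*U(-31, 4) - 1*(-3109714) = ((-16 + 1)² + 117)*(3/2 + 2/4) - 1*(-3109714) = ((-15)² + 117)*(3/2 + 2*(¼)) + 3109714 = (225 + 117)*(3/2 + ½) + 3109714 = 342*2 + 3109714 = 684 + 3109714 = 3110398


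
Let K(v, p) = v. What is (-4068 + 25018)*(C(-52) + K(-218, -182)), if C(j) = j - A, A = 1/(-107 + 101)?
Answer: -16959025/3 ≈ -5.6530e+6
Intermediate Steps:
A = -⅙ (A = 1/(-6) = -⅙ ≈ -0.16667)
C(j) = ⅙ + j (C(j) = j - 1*(-⅙) = j + ⅙ = ⅙ + j)
(-4068 + 25018)*(C(-52) + K(-218, -182)) = (-4068 + 25018)*((⅙ - 52) - 218) = 20950*(-311/6 - 218) = 20950*(-1619/6) = -16959025/3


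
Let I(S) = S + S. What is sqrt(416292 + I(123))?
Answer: 3*sqrt(46282) ≈ 645.40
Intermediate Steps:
I(S) = 2*S
sqrt(416292 + I(123)) = sqrt(416292 + 2*123) = sqrt(416292 + 246) = sqrt(416538) = 3*sqrt(46282)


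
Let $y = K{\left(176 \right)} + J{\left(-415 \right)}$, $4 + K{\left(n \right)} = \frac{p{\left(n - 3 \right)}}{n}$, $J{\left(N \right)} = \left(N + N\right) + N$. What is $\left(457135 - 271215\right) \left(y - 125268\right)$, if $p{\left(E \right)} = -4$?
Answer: $- \frac{258742493520}{11} \approx -2.3522 \cdot 10^{10}$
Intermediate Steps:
$J{\left(N \right)} = 3 N$ ($J{\left(N \right)} = 2 N + N = 3 N$)
$K{\left(n \right)} = -4 - \frac{4}{n}$
$y = - \frac{54957}{44}$ ($y = \left(-4 - \frac{4}{176}\right) + 3 \left(-415\right) = \left(-4 - \frac{1}{44}\right) - 1245 = - \frac{177}{44} - 1245 = - \frac{54957}{44} \approx -1249.0$)
$\left(457135 - 271215\right) \left(y - 125268\right) = \left(457135 - 271215\right) \left(- \frac{54957}{44} - 125268\right) = 185920 \left(- \frac{5566749}{44}\right) = - \frac{258742493520}{11}$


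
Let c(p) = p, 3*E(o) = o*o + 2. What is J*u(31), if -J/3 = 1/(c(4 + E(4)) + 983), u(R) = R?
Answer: -31/331 ≈ -0.093656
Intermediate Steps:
E(o) = 2/3 + o**2/3 (E(o) = (o*o + 2)/3 = (o**2 + 2)/3 = (2 + o**2)/3 = 2/3 + o**2/3)
J = -1/331 (J = -3/((4 + (2/3 + (1/3)*4**2)) + 983) = -3/((4 + (2/3 + (1/3)*16)) + 983) = -3/((4 + (2/3 + 16/3)) + 983) = -3/((4 + 6) + 983) = -3/(10 + 983) = -3/993 = -3*1/993 = -1/331 ≈ -0.0030211)
J*u(31) = -1/331*31 = -31/331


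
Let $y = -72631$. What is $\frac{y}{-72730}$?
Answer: $\frac{72631}{72730} \approx 0.99864$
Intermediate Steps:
$\frac{y}{-72730} = - \frac{72631}{-72730} = \left(-72631\right) \left(- \frac{1}{72730}\right) = \frac{72631}{72730}$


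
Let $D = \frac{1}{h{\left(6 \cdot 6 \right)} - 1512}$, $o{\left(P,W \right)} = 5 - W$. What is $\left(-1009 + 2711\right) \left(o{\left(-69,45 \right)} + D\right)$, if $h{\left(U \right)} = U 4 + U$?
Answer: $- \frac{1225463}{18} \approx -68081.0$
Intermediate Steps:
$h{\left(U \right)} = 5 U$ ($h{\left(U \right)} = 4 U + U = 5 U$)
$D = - \frac{1}{1332}$ ($D = \frac{1}{5 \cdot 6 \cdot 6 - 1512} = \frac{1}{5 \cdot 36 - 1512} = \frac{1}{180 - 1512} = \frac{1}{-1332} = - \frac{1}{1332} \approx -0.00075075$)
$\left(-1009 + 2711\right) \left(o{\left(-69,45 \right)} + D\right) = \left(-1009 + 2711\right) \left(\left(5 - 45\right) - \frac{1}{1332}\right) = 1702 \left(\left(5 - 45\right) - \frac{1}{1332}\right) = 1702 \left(-40 - \frac{1}{1332}\right) = 1702 \left(- \frac{53281}{1332}\right) = - \frac{1225463}{18}$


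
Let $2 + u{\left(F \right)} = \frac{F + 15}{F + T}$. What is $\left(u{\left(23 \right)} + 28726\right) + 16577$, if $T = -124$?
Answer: $\frac{4575363}{101} \approx 45301.0$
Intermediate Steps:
$u{\left(F \right)} = -2 + \frac{15 + F}{-124 + F}$ ($u{\left(F \right)} = -2 + \frac{F + 15}{F - 124} = -2 + \frac{15 + F}{-124 + F}$)
$\left(u{\left(23 \right)} + 28726\right) + 16577 = \left(\frac{263 - 23}{-124 + 23} + 28726\right) + 16577 = \left(\frac{263 - 23}{-101} + 28726\right) + 16577 = \left(\left(- \frac{1}{101}\right) 240 + 28726\right) + 16577 = \left(- \frac{240}{101} + 28726\right) + 16577 = \frac{2901086}{101} + 16577 = \frac{4575363}{101}$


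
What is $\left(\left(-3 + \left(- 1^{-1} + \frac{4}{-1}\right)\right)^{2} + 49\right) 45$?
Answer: $5085$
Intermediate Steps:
$\left(\left(-3 + \left(- 1^{-1} + \frac{4}{-1}\right)\right)^{2} + 49\right) 45 = \left(\left(-3 + \left(\left(-1\right) 1 + 4 \left(-1\right)\right)\right)^{2} + 49\right) 45 = \left(\left(-3 - 5\right)^{2} + 49\right) 45 = \left(\left(-8\right)^{2} + 49\right) 45 = \left(64 + 49\right) 45 = 113 \cdot 45 = 5085$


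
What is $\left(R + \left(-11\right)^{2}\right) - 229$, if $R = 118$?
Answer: $10$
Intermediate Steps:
$\left(R + \left(-11\right)^{2}\right) - 229 = \left(118 + \left(-11\right)^{2}\right) - 229 = \left(118 + 121\right) - 229 = 239 - 229 = 10$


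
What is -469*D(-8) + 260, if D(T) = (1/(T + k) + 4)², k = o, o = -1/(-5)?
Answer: -10298209/1521 ≈ -6770.7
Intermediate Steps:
o = ⅕ (o = -1*(-⅕) = ⅕ ≈ 0.20000)
k = ⅕ ≈ 0.20000
D(T) = (4 + 1/(⅕ + T))² (D(T) = (1/(T + ⅕) + 4)² = (1/(⅕ + T) + 4)² = (4 + 1/(⅕ + T))²)
-469*D(-8) + 260 = -469*(9 + 20*(-8))²/(1 + 5*(-8))² + 260 = -469*(9 - 160)²/(1 - 40)² + 260 = -469*(-151)²/(-39)² + 260 = -469*22801/1521 + 260 = -10693669/1521 + 260 = -10298209/1521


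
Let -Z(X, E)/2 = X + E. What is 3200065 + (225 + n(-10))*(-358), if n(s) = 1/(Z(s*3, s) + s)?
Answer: 109182846/35 ≈ 3.1195e+6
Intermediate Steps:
Z(X, E) = -2*E - 2*X (Z(X, E) = -2*(X + E) = -2*(E + X) = -2*E - 2*X)
n(s) = -1/(7*s) (n(s) = 1/((-2*s - 2*s*3) + s) = 1/((-2*s - 6*s) + s) = 1/(-8*s + s) = 1/(-7*s) = -1/(7*s))
3200065 + (225 + n(-10))*(-358) = 3200065 + (225 - ⅐/(-10))*(-358) = 3200065 + (225 - ⅐*(-⅒))*(-358) = 3200065 + (225 + 1/70)*(-358) = 3200065 + (15751/70)*(-358) = 3200065 - 2819429/35 = 109182846/35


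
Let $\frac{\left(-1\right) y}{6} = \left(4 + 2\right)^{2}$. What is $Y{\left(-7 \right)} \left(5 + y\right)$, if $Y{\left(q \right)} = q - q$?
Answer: $0$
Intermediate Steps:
$Y{\left(q \right)} = 0$
$y = -216$ ($y = - 6 \left(4 + 2\right)^{2} = - 6 \cdot 6^{2} = \left(-6\right) 36 = -216$)
$Y{\left(-7 \right)} \left(5 + y\right) = 0 \left(5 - 216\right) = 0 \left(-211\right) = 0$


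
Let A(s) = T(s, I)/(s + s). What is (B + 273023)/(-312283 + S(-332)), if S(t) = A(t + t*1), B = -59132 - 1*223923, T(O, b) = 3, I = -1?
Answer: 13322496/414711827 ≈ 0.032125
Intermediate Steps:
A(s) = 3/(2*s) (A(s) = 3/(s + s) = 3/((2*s)) = 3*(1/(2*s)) = 3/(2*s))
B = -283055 (B = -59132 - 223923 = -283055)
S(t) = 3/(4*t) (S(t) = 3/(2*(t + t*1)) = 3/(2*(t + t)) = 3/(2*((2*t))) = 3*(1/(2*t))/2 = 3/(4*t))
(B + 273023)/(-312283 + S(-332)) = (-283055 + 273023)/(-312283 + (¾)/(-332)) = -10032/(-312283 + (¾)*(-1/332)) = -10032/(-312283 - 3/1328) = -10032/(-414711827/1328) = -10032*(-1328/414711827) = 13322496/414711827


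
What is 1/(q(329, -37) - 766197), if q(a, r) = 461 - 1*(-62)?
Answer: -1/765674 ≈ -1.3060e-6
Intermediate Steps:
q(a, r) = 523 (q(a, r) = 461 + 62 = 523)
1/(q(329, -37) - 766197) = 1/(523 - 766197) = 1/(-765674) = -1/765674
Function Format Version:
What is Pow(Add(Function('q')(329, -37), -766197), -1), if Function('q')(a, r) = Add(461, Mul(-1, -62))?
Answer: Rational(-1, 765674) ≈ -1.3060e-6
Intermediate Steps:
Function('q')(a, r) = 523 (Function('q')(a, r) = Add(461, 62) = 523)
Pow(Add(Function('q')(329, -37), -766197), -1) = Pow(Add(523, -766197), -1) = Pow(-765674, -1) = Rational(-1, 765674)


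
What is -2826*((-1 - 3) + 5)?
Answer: -2826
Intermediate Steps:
-2826*((-1 - 3) + 5) = -2826*(-4 + 5) = -2826*1 = -2826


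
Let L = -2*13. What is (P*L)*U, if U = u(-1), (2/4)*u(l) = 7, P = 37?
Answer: -13468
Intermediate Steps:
u(l) = 14 (u(l) = 2*7 = 14)
U = 14
L = -26
(P*L)*U = (37*(-26))*14 = -962*14 = -13468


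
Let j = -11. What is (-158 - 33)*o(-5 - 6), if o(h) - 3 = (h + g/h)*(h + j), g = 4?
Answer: -48323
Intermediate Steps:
o(h) = 3 + (-11 + h)*(h + 4/h) (o(h) = 3 + (h + 4/h)*(h - 11) = 3 + (h + 4/h)*(-11 + h) = 3 + (-11 + h)*(h + 4/h))
(-158 - 33)*o(-5 - 6) = (-158 - 33)*(7 + (-5 - 6)² - 44/(-5 - 6) - 11*(-5 - 6)) = -191*(7 + (-11)² - 44/(-11) - 11*(-11)) = -191*(7 + 121 - 44*(-1/11) + 121) = -191*(7 + 121 + 4 + 121) = -191*253 = -48323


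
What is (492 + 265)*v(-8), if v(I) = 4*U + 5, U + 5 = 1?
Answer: -8327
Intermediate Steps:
U = -4 (U = -5 + 1 = -4)
v(I) = -11 (v(I) = 4*(-4) + 5 = -16 + 5 = -11)
(492 + 265)*v(-8) = (492 + 265)*(-11) = 757*(-11) = -8327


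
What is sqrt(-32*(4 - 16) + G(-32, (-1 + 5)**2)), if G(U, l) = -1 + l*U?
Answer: I*sqrt(129) ≈ 11.358*I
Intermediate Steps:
G(U, l) = -1 + U*l
sqrt(-32*(4 - 16) + G(-32, (-1 + 5)**2)) = sqrt(-32*(4 - 16) + (-1 - 32*(-1 + 5)**2)) = sqrt(-32*(-12) + (-1 - 32*4**2)) = sqrt(384 + (-1 - 32*16)) = sqrt(384 + (-1 - 512)) = sqrt(384 - 513) = sqrt(-129) = I*sqrt(129)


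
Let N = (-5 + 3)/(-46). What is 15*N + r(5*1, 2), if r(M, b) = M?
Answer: 130/23 ≈ 5.6522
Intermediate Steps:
N = 1/23 (N = -2*(-1/46) = 1/23 ≈ 0.043478)
15*N + r(5*1, 2) = 15*(1/23) + 5*1 = 15/23 + 5 = 130/23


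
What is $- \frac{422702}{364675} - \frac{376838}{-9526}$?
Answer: $\frac{6063488109}{157904275} \approx 38.4$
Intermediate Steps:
$- \frac{422702}{364675} - \frac{376838}{-9526} = \left(-422702\right) \frac{1}{364675} - - \frac{17129}{433} = - \frac{422702}{364675} + \frac{17129}{433} = \frac{6063488109}{157904275}$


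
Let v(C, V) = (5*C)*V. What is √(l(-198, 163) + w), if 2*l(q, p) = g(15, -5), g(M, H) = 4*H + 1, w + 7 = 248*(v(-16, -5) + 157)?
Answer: √552478/2 ≈ 371.64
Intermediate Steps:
v(C, V) = 5*C*V
w = 138129 (w = -7 + 248*(5*(-16)*(-5) + 157) = -7 + 248*(400 + 157) = -7 + 248*557 = -7 + 138136 = 138129)
g(M, H) = 1 + 4*H
l(q, p) = -19/2 (l(q, p) = (1 + 4*(-5))/2 = (1 - 20)/2 = (½)*(-19) = -19/2)
√(l(-198, 163) + w) = √(-19/2 + 138129) = √(276239/2) = √552478/2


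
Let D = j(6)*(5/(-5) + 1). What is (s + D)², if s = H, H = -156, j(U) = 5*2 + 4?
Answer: 24336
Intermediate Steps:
j(U) = 14 (j(U) = 10 + 4 = 14)
s = -156
D = 0 (D = 14*(5/(-5) + 1) = 14*(-⅕*5 + 1) = 14*(-1 + 1) = 14*0 = 0)
(s + D)² = (-156 + 0)² = (-156)² = 24336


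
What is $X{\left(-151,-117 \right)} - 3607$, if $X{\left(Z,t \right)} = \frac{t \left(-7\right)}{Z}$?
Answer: $- \frac{545476}{151} \approx -3612.4$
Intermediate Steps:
$X{\left(Z,t \right)} = - \frac{7 t}{Z}$ ($X{\left(Z,t \right)} = \frac{\left(-7\right) t}{Z} = - \frac{7 t}{Z}$)
$X{\left(-151,-117 \right)} - 3607 = \left(-7\right) \left(-117\right) \frac{1}{-151} - 3607 = \left(-7\right) \left(-117\right) \left(- \frac{1}{151}\right) - 3607 = - \frac{819}{151} - 3607 = - \frac{545476}{151}$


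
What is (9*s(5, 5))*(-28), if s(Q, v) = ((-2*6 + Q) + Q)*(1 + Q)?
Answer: 3024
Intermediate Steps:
s(Q, v) = (1 + Q)*(-12 + 2*Q) (s(Q, v) = ((-12 + Q) + Q)*(1 + Q) = (-12 + 2*Q)*(1 + Q) = (1 + Q)*(-12 + 2*Q))
(9*s(5, 5))*(-28) = (9*(-12 - 10*5 + 2*5²))*(-28) = (9*(-12 - 50 + 2*25))*(-28) = (9*(-12 - 50 + 50))*(-28) = (9*(-12))*(-28) = -108*(-28) = 3024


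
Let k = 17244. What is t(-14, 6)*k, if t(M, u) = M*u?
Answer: -1448496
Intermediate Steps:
t(-14, 6)*k = -14*6*17244 = -84*17244 = -1448496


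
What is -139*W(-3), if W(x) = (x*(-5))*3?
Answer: -6255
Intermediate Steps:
W(x) = -15*x (W(x) = -5*x*3 = -15*x)
-139*W(-3) = -(-2085)*(-3) = -139*45 = -6255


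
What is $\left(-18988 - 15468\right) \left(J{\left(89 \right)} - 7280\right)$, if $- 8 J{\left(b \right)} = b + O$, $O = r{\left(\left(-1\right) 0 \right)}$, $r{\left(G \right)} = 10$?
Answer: $251266073$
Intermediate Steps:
$O = 10$
$J{\left(b \right)} = - \frac{5}{4} - \frac{b}{8}$ ($J{\left(b \right)} = - \frac{b + 10}{8} = - \frac{10 + b}{8} = - \frac{5}{4} - \frac{b}{8}$)
$\left(-18988 - 15468\right) \left(J{\left(89 \right)} - 7280\right) = \left(-18988 - 15468\right) \left(\left(- \frac{5}{4} - \frac{89}{8}\right) - 7280\right) = - 34456 \left(\left(- \frac{5}{4} - \frac{89}{8}\right) - 7280\right) = - 34456 \left(- \frac{99}{8} - 7280\right) = \left(-34456\right) \left(- \frac{58339}{8}\right) = 251266073$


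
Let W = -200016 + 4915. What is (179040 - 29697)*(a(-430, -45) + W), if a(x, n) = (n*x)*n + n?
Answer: -159184106328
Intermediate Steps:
W = -195101
a(x, n) = n + x*n² (a(x, n) = x*n² + n = n + x*n²)
(179040 - 29697)*(a(-430, -45) + W) = (179040 - 29697)*(-45*(1 - 45*(-430)) - 195101) = 149343*(-45*(1 + 19350) - 195101) = 149343*(-45*19351 - 195101) = 149343*(-870795 - 195101) = 149343*(-1065896) = -159184106328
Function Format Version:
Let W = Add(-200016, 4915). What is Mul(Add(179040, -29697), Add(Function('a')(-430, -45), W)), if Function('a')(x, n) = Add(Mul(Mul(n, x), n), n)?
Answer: -159184106328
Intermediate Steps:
W = -195101
Function('a')(x, n) = Add(n, Mul(x, Pow(n, 2))) (Function('a')(x, n) = Add(Mul(x, Pow(n, 2)), n) = Add(n, Mul(x, Pow(n, 2))))
Mul(Add(179040, -29697), Add(Function('a')(-430, -45), W)) = Mul(Add(179040, -29697), Add(Mul(-45, Add(1, Mul(-45, -430))), -195101)) = Mul(149343, Add(Mul(-45, Add(1, 19350)), -195101)) = Mul(149343, Add(Mul(-45, 19351), -195101)) = Mul(149343, Add(-870795, -195101)) = Mul(149343, -1065896) = -159184106328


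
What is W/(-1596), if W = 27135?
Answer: -9045/532 ≈ -17.002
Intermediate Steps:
W/(-1596) = 27135/(-1596) = 27135*(-1/1596) = -9045/532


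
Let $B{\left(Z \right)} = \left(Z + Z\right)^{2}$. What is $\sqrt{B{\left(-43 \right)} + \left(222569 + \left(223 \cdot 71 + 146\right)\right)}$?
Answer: $2 \sqrt{61486} \approx 495.93$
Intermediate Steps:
$B{\left(Z \right)} = 4 Z^{2}$ ($B{\left(Z \right)} = \left(2 Z\right)^{2} = 4 Z^{2}$)
$\sqrt{B{\left(-43 \right)} + \left(222569 + \left(223 \cdot 71 + 146\right)\right)} = \sqrt{4 \left(-43\right)^{2} + \left(222569 + \left(223 \cdot 71 + 146\right)\right)} = \sqrt{4 \cdot 1849 + \left(222569 + \left(15833 + 146\right)\right)} = \sqrt{7396 + \left(222569 + 15979\right)} = \sqrt{7396 + 238548} = \sqrt{245944} = 2 \sqrt{61486}$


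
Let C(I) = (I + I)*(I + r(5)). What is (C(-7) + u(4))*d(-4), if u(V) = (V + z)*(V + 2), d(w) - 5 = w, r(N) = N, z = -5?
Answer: 22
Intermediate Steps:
d(w) = 5 + w
u(V) = (-5 + V)*(2 + V) (u(V) = (V - 5)*(V + 2) = (-5 + V)*(2 + V))
C(I) = 2*I*(5 + I) (C(I) = (I + I)*(I + 5) = (2*I)*(5 + I) = 2*I*(5 + I))
(C(-7) + u(4))*d(-4) = (2*(-7)*(5 - 7) + (-10 + 4² - 3*4))*(5 - 4) = (2*(-7)*(-2) + (-10 + 16 - 12))*1 = (28 - 6)*1 = 22*1 = 22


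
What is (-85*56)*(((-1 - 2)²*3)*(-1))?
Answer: 128520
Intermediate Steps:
(-85*56)*(((-1 - 2)²*3)*(-1)) = -4760*(-3)²*3*(-1) = -4760*9*3*(-1) = -128520*(-1) = -4760*(-27) = 128520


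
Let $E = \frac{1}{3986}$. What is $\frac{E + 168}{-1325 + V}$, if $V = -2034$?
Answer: $- \frac{669649}{13388974} \approx -0.050015$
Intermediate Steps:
$E = \frac{1}{3986} \approx 0.00025088$
$\frac{E + 168}{-1325 + V} = \frac{\frac{1}{3986} + 168}{-1325 - 2034} = \frac{669649}{3986 \left(-3359\right)} = \frac{669649}{3986} \left(- \frac{1}{3359}\right) = - \frac{669649}{13388974}$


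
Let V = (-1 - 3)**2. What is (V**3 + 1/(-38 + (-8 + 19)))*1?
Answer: 110591/27 ≈ 4096.0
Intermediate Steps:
V = 16 (V = (-4)**2 = 16)
(V**3 + 1/(-38 + (-8 + 19)))*1 = (16**3 + 1/(-38 + (-8 + 19)))*1 = (4096 + 1/(-38 + 11))*1 = (4096 + 1/(-27))*1 = (4096 - 1/27)*1 = (110591/27)*1 = 110591/27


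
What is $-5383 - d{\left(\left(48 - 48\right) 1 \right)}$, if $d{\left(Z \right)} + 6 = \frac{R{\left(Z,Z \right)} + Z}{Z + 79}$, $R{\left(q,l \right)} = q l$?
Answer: $-5377$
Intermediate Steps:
$R{\left(q,l \right)} = l q$
$d{\left(Z \right)} = -6 + \frac{Z + Z^{2}}{79 + Z}$ ($d{\left(Z \right)} = -6 + \frac{Z Z + Z}{Z + 79} = -6 + \frac{Z^{2} + Z}{79 + Z} = -6 + \frac{Z + Z^{2}}{79 + Z}$)
$-5383 - d{\left(\left(48 - 48\right) 1 \right)} = -5383 - \frac{-474 + \left(\left(48 - 48\right) 1\right)^{2} - 5 \left(48 - 48\right) 1}{79 + \left(48 - 48\right) 1} = -5383 - \frac{-474 + \left(0 \cdot 1\right)^{2} - 5 \cdot 0 \cdot 1}{79 + 0 \cdot 1} = -5383 - \frac{-474 + 0^{2} - 0}{79 + 0} = -5383 - \frac{-474 + 0 + 0}{79} = -5383 - \frac{1}{79} \left(-474\right) = -5383 - -6 = -5383 + 6 = -5377$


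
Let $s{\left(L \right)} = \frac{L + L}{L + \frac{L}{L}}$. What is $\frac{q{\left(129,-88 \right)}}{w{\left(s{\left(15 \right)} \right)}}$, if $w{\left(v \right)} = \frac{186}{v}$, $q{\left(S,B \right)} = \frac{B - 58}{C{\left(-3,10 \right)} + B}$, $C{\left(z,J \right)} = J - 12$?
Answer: $\frac{73}{4464} \approx 0.016353$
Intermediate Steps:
$C{\left(z,J \right)} = -12 + J$
$s{\left(L \right)} = \frac{2 L}{1 + L}$ ($s{\left(L \right)} = \frac{2 L}{L + 1} = \frac{2 L}{1 + L}$)
$q{\left(S,B \right)} = \frac{-58 + B}{-2 + B}$ ($q{\left(S,B \right)} = \frac{B - 58}{\left(-12 + 10\right) + B} = \frac{-58 + B}{-2 + B}$)
$\frac{q{\left(129,-88 \right)}}{w{\left(s{\left(15 \right)} \right)}} = \frac{\frac{1}{-2 - 88} \left(-58 - 88\right)}{186 \frac{1}{2 \cdot 15 \frac{1}{1 + 15}}} = \frac{\frac{1}{-90} \left(-146\right)}{186 \frac{1}{2 \cdot 15 \cdot \frac{1}{16}}} = \frac{\left(- \frac{1}{90}\right) \left(-146\right)}{186 \frac{1}{2 \cdot 15 \cdot \frac{1}{16}}} = \frac{73}{45 \frac{186}{\frac{15}{8}}} = \frac{73}{45 \cdot 186 \cdot \frac{8}{15}} = \frac{73}{45 \cdot \frac{496}{5}} = \frac{73}{45} \cdot \frac{5}{496} = \frac{73}{4464}$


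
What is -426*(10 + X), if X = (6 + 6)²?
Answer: -65604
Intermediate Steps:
X = 144 (X = 12² = 144)
-426*(10 + X) = -426*(10 + 144) = -426*154 = -65604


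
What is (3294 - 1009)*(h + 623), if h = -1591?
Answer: -2211880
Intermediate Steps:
(3294 - 1009)*(h + 623) = (3294 - 1009)*(-1591 + 623) = 2285*(-968) = -2211880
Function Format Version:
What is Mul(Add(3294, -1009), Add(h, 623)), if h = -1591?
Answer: -2211880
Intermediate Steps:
Mul(Add(3294, -1009), Add(h, 623)) = Mul(Add(3294, -1009), Add(-1591, 623)) = Mul(2285, -968) = -2211880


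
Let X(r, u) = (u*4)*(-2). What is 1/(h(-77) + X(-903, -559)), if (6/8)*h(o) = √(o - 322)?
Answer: 1677/7499810 - I*√399/14999620 ≈ 0.00022361 - 1.3317e-6*I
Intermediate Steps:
X(r, u) = -8*u (X(r, u) = (4*u)*(-2) = -8*u)
h(o) = 4*√(-322 + o)/3 (h(o) = 4*√(o - 322)/3 = 4*√(-322 + o)/3)
1/(h(-77) + X(-903, -559)) = 1/(4*√(-322 - 77)/3 - 8*(-559)) = 1/(4*√(-399)/3 + 4472) = 1/(4*(I*√399)/3 + 4472) = 1/(4*I*√399/3 + 4472) = 1/(4472 + 4*I*√399/3)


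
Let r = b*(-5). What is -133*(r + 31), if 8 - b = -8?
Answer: 6517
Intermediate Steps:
b = 16 (b = 8 - 1*(-8) = 8 + 8 = 16)
r = -80 (r = 16*(-5) = -80)
-133*(r + 31) = -133*(-80 + 31) = -133*(-49) = 6517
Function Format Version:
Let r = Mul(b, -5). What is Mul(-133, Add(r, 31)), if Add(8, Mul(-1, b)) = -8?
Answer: 6517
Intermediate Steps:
b = 16 (b = Add(8, Mul(-1, -8)) = Add(8, 8) = 16)
r = -80 (r = Mul(16, -5) = -80)
Mul(-133, Add(r, 31)) = Mul(-133, Add(-80, 31)) = Mul(-133, -49) = 6517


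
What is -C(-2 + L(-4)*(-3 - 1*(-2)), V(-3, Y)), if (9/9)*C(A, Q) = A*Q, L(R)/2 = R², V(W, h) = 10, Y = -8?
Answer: 340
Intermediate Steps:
L(R) = 2*R²
C(A, Q) = A*Q
-C(-2 + L(-4)*(-3 - 1*(-2)), V(-3, Y)) = -(-2 + (2*(-4)²)*(-3 - 1*(-2)))*10 = -(-2 + (2*16)*(-3 + 2))*10 = -(-2 + 32*(-1))*10 = -(-2 - 32)*10 = -(-34)*10 = -1*(-340) = 340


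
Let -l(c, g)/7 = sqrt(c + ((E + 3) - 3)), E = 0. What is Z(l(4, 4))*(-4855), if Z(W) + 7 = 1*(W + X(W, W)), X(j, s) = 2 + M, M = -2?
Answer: 101955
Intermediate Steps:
X(j, s) = 0 (X(j, s) = 2 - 2 = 0)
l(c, g) = -7*sqrt(c) (l(c, g) = -7*sqrt(c + ((0 + 3) - 3)) = -7*sqrt(c + (3 - 3)) = -7*sqrt(c + 0) = -7*sqrt(c))
Z(W) = -7 + W (Z(W) = -7 + 1*(W + 0) = -7 + 1*W = -7 + W)
Z(l(4, 4))*(-4855) = (-7 - 7*sqrt(4))*(-4855) = (-7 - 7*2)*(-4855) = (-7 - 14)*(-4855) = -21*(-4855) = 101955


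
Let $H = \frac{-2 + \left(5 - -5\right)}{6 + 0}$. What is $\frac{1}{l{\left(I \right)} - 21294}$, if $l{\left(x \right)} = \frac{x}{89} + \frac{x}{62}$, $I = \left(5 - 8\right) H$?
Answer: $- \frac{2759}{58750448} \approx -4.6961 \cdot 10^{-5}$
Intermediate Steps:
$H = \frac{4}{3}$ ($H = \frac{-2 + \left(5 + 5\right)}{6} = \left(-2 + 10\right) \frac{1}{6} = 8 \cdot \frac{1}{6} = \frac{4}{3} \approx 1.3333$)
$I = -4$ ($I = \left(5 - 8\right) \frac{4}{3} = \left(-3\right) \frac{4}{3} = -4$)
$l{\left(x \right)} = \frac{151 x}{5518}$ ($l{\left(x \right)} = x \frac{1}{89} + x \frac{1}{62} = \frac{x}{89} + \frac{x}{62} = \frac{151 x}{5518}$)
$\frac{1}{l{\left(I \right)} - 21294} = \frac{1}{\frac{151}{5518} \left(-4\right) - 21294} = \frac{1}{- \frac{302}{2759} - 21294} = \frac{1}{- \frac{58750448}{2759}} = - \frac{2759}{58750448}$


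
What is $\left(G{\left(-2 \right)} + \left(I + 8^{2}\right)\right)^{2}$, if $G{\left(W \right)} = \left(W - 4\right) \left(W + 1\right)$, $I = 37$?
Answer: $11449$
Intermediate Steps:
$G{\left(W \right)} = \left(1 + W\right) \left(-4 + W\right)$ ($G{\left(W \right)} = \left(-4 + W\right) \left(1 + W\right) = \left(1 + W\right) \left(-4 + W\right)$)
$\left(G{\left(-2 \right)} + \left(I + 8^{2}\right)\right)^{2} = \left(\left(-4 + \left(-2\right)^{2} - -6\right) + \left(37 + 8^{2}\right)\right)^{2} = \left(\left(-4 + 4 + 6\right) + \left(37 + 64\right)\right)^{2} = \left(6 + 101\right)^{2} = 107^{2} = 11449$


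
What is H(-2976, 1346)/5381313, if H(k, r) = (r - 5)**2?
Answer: 599427/1793771 ≈ 0.33417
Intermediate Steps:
H(k, r) = (-5 + r)**2
H(-2976, 1346)/5381313 = (-5 + 1346)**2/5381313 = 1341**2*(1/5381313) = 1798281*(1/5381313) = 599427/1793771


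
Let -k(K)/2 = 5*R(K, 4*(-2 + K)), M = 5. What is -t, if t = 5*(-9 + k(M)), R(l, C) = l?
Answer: 295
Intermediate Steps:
k(K) = -10*K
t = -295 (t = 5*(-9 - 10*5) = 5*(-9 - 50) = 5*(-59) = -295)
-t = -1*(-295) = 295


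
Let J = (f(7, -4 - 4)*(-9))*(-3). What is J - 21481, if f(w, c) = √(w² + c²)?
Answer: -21481 + 27*√113 ≈ -21194.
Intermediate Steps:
f(w, c) = √(c² + w²)
J = 27*√113 (J = (√((-4 - 4)² + 7²)*(-9))*(-3) = (√((-8)² + 49)*(-9))*(-3) = (√(64 + 49)*(-9))*(-3) = (√113*(-9))*(-3) = -9*√113*(-3) = 27*√113 ≈ 287.01)
J - 21481 = 27*√113 - 21481 = -21481 + 27*√113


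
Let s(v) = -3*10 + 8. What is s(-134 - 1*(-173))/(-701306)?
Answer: 11/350653 ≈ 3.1370e-5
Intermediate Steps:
s(v) = -22 (s(v) = -30 + 8 = -22)
s(-134 - 1*(-173))/(-701306) = -22/(-701306) = -22*(-1/701306) = 11/350653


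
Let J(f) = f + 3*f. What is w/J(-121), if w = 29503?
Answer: -29503/484 ≈ -60.957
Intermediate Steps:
J(f) = 4*f
w/J(-121) = 29503/((4*(-121))) = 29503/(-484) = 29503*(-1/484) = -29503/484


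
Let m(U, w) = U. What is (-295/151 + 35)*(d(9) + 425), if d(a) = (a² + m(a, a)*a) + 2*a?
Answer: 3018950/151 ≈ 19993.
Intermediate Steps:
d(a) = 2*a + 2*a² (d(a) = (a² + a*a) + 2*a = (a² + a²) + 2*a = 2*a² + 2*a = 2*a + 2*a²)
(-295/151 + 35)*(d(9) + 425) = (-295/151 + 35)*(2*9*(1 + 9) + 425) = (-295*1/151 + 35)*(2*9*10 + 425) = (-295/151 + 35)*(180 + 425) = (4990/151)*605 = 3018950/151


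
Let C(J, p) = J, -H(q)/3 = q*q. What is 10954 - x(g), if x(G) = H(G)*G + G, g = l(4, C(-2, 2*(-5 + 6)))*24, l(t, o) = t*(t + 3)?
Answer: 910403626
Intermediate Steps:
H(q) = -3*q² (H(q) = -3*q*q = -3*q²)
l(t, o) = t*(3 + t)
g = 672 (g = (4*(3 + 4))*24 = (4*7)*24 = 28*24 = 672)
x(G) = G - 3*G³ (x(G) = (-3*G²)*G + G = -3*G³ + G = G - 3*G³)
10954 - x(g) = 10954 - (672 - 3*672³) = 10954 - (672 - 3*303464448) = 10954 - (672 - 910393344) = 10954 - 1*(-910392672) = 10954 + 910392672 = 910403626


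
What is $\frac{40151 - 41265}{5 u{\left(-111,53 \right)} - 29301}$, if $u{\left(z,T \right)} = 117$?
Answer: $\frac{557}{14358} \approx 0.038794$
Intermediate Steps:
$\frac{40151 - 41265}{5 u{\left(-111,53 \right)} - 29301} = \frac{40151 - 41265}{5 \cdot 117 - 29301} = - \frac{1114}{585 - 29301} = - \frac{1114}{-28716} = \left(-1114\right) \left(- \frac{1}{28716}\right) = \frac{557}{14358}$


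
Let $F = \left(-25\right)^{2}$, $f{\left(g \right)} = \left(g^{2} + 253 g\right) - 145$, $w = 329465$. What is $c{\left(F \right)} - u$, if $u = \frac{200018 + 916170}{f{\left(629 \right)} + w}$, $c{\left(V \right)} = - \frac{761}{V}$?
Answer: $- \frac{685208039}{276280625} \approx -2.4801$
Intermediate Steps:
$f{\left(g \right)} = -145 + g^{2} + 253 g$
$F = 625$
$u = \frac{558094}{442049}$ ($u = \frac{200018 + 916170}{\left(-145 + 629^{2} + 253 \cdot 629\right) + 329465} = \frac{1116188}{\left(-145 + 395641 + 159137\right) + 329465} = \frac{1116188}{554633 + 329465} = \frac{1116188}{884098} = 1116188 \cdot \frac{1}{884098} = \frac{558094}{442049} \approx 1.2625$)
$c{\left(F \right)} - u = - \frac{761}{625} - \frac{558094}{442049} = - \frac{685208039}{276280625}$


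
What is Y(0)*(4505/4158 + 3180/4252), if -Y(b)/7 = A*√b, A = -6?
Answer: 0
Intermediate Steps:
Y(b) = 42*√b (Y(b) = -(-42)*√b = 42*√b)
Y(0)*(4505/4158 + 3180/4252) = (42*√0)*(4505/4158 + 3180/4252) = (42*0)*(4505*(1/4158) + 3180*(1/4252)) = 0*(4505/4158 + 795/1063) = 0*(8094425/4419954) = 0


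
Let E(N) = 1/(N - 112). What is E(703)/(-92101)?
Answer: -1/54431691 ≈ -1.8372e-8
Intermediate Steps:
E(N) = 1/(-112 + N)
E(703)/(-92101) = 1/((-112 + 703)*(-92101)) = -1/92101/591 = (1/591)*(-1/92101) = -1/54431691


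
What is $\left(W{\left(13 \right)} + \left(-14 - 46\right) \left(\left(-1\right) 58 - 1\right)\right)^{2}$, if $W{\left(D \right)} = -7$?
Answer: $12482089$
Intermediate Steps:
$\left(W{\left(13 \right)} + \left(-14 - 46\right) \left(\left(-1\right) 58 - 1\right)\right)^{2} = \left(-7 + \left(-14 - 46\right) \left(\left(-1\right) 58 - 1\right)\right)^{2} = \left(-7 - 60 \left(-58 - 1\right)\right)^{2} = \left(-7 - -3540\right)^{2} = \left(-7 + 3540\right)^{2} = 3533^{2} = 12482089$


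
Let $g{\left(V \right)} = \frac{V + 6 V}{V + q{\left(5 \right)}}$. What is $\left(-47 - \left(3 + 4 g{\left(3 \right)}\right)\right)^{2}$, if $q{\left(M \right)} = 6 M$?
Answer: $\frac{334084}{121} \approx 2761.0$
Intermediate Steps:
$g{\left(V \right)} = \frac{7 V}{30 + V}$ ($g{\left(V \right)} = \frac{V + 6 V}{V + 6 \cdot 5} = \frac{7 V}{V + 30} = \frac{7 V}{30 + V}$)
$\left(-47 - \left(3 + 4 g{\left(3 \right)}\right)\right)^{2} = \left(-47 - \left(3 + 4 \cdot 7 \cdot 3 \frac{1}{30 + 3}\right)\right)^{2} = \left(-47 - \left(3 + 4 \cdot 7 \cdot 3 \cdot \frac{1}{33}\right)\right)^{2} = \left(-47 - \frac{61}{11}\right)^{2} = \left(- \frac{578}{11}\right)^{2} = \frac{334084}{121}$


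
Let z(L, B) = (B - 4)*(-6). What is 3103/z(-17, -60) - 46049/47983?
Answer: 131208433/18425472 ≈ 7.1210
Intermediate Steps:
z(L, B) = 24 - 6*B (z(L, B) = (-4 + B)*(-6) = 24 - 6*B)
3103/z(-17, -60) - 46049/47983 = 3103/(24 - 6*(-60)) - 46049/47983 = 3103/(24 + 360) - 46049*1/47983 = 3103/384 - 46049/47983 = 131208433/18425472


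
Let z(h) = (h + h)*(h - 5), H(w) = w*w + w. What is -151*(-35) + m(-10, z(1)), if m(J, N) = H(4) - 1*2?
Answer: 5303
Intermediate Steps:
H(w) = w + w**2 (H(w) = w**2 + w = w + w**2)
z(h) = 2*h*(-5 + h) (z(h) = (2*h)*(-5 + h) = 2*h*(-5 + h))
m(J, N) = 18 (m(J, N) = 4*(1 + 4) - 1*2 = 4*5 - 2 = 20 - 2 = 18)
-151*(-35) + m(-10, z(1)) = -151*(-35) + 18 = 5285 + 18 = 5303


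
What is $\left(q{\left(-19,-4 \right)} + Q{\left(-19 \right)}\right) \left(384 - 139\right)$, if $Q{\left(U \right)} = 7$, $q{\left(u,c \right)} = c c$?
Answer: $5635$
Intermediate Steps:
$q{\left(u,c \right)} = c^{2}$
$\left(q{\left(-19,-4 \right)} + Q{\left(-19 \right)}\right) \left(384 - 139\right) = \left(\left(-4\right)^{2} + 7\right) \left(384 - 139\right) = \left(16 + 7\right) 245 = 23 \cdot 245 = 5635$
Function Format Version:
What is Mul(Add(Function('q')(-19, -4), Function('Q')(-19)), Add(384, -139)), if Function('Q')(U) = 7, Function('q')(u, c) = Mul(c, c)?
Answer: 5635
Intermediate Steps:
Function('q')(u, c) = Pow(c, 2)
Mul(Add(Function('q')(-19, -4), Function('Q')(-19)), Add(384, -139)) = Mul(Add(Pow(-4, 2), 7), Add(384, -139)) = Mul(Add(16, 7), 245) = Mul(23, 245) = 5635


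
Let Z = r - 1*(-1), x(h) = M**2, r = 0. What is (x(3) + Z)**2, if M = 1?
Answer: 4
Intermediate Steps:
x(h) = 1 (x(h) = 1**2 = 1)
Z = 1 (Z = 0 - 1*(-1) = 0 + 1 = 1)
(x(3) + Z)**2 = (1 + 1)**2 = 2**2 = 4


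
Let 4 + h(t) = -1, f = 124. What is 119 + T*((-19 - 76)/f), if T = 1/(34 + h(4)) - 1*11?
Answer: 229067/1798 ≈ 127.40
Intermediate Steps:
h(t) = -5 (h(t) = -4 - 1 = -5)
T = -318/29 (T = 1/(34 - 5) - 1*11 = 1/29 - 11 = -318/29 ≈ -10.966)
119 + T*((-19 - 76)/f) = 119 - 318*(-19 - 76)/(29*124) = 119 - (-30210)/(29*124) = 119 - 318/29*(-95/124) = 119 + 15105/1798 = 229067/1798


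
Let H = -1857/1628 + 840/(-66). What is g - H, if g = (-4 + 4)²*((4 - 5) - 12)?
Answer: 22577/1628 ≈ 13.868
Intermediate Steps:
H = -22577/1628 (H = -1857*1/1628 + 840*(-1/66) = -1857/1628 - 140/11 = -22577/1628 ≈ -13.868)
g = 0 (g = 0²*(-1 - 12) = 0*(-13) = 0)
g - H = 0 - 1*(-22577/1628) = 0 + 22577/1628 = 22577/1628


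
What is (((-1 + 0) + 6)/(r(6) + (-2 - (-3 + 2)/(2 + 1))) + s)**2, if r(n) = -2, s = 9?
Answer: 7056/121 ≈ 58.314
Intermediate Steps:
(((-1 + 0) + 6)/(r(6) + (-2 - (-3 + 2)/(2 + 1))) + s)**2 = (((-1 + 0) + 6)/(-2 + (-2 - (-3 + 2)/(2 + 1))) + 9)**2 = ((-1 + 6)/(-2 + (-2 - (-1)/3)) + 9)**2 = (5/(-2 + (-2 - (-1)/3)) + 9)**2 = (5/(-2 + (-2 - 1*(-1/3))) + 9)**2 = (5/(-2 + (-2 + 1/3)) + 9)**2 = (5/(-2 - 5/3) + 9)**2 = (5/(-11/3) + 9)**2 = (5*(-3/11) + 9)**2 = (-15/11 + 9)**2 = (84/11)**2 = 7056/121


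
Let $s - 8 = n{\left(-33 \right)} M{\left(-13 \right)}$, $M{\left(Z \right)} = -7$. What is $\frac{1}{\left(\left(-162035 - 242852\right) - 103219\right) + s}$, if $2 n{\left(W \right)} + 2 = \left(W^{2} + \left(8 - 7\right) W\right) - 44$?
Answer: $- \frac{1}{511633} \approx -1.9545 \cdot 10^{-6}$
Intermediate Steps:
$n{\left(W \right)} = -23 + \frac{W}{2} + \frac{W^{2}}{2}$ ($n{\left(W \right)} = -1 + \frac{\left(W^{2} + \left(8 - 7\right) W\right) - 44}{2} = -1 + \frac{\left(W^{2} + 1 W\right) - 44}{2} = -1 + \frac{\left(W^{2} + W\right) - 44}{2} = -1 + \frac{\left(W + W^{2}\right) - 44}{2} = -1 + \frac{-44 + W + W^{2}}{2} = -1 + \left(-22 + \frac{W}{2} + \frac{W^{2}}{2}\right) = -23 + \frac{W}{2} + \frac{W^{2}}{2}$)
$s = -3527$ ($s = 8 + \left(-23 + \frac{1}{2} \left(-33\right) + \frac{\left(-33\right)^{2}}{2}\right) \left(-7\right) = 8 + \left(-23 - \frac{33}{2} + \frac{1}{2} \cdot 1089\right) \left(-7\right) = 8 + \left(-23 - \frac{33}{2} + \frac{1089}{2}\right) \left(-7\right) = 8 + 505 \left(-7\right) = 8 - 3535 = -3527$)
$\frac{1}{\left(\left(-162035 - 242852\right) - 103219\right) + s} = \frac{1}{\left(\left(-162035 - 242852\right) - 103219\right) - 3527} = \frac{1}{\left(-404887 - 103219\right) - 3527} = \frac{1}{-508106 - 3527} = \frac{1}{-511633} = - \frac{1}{511633}$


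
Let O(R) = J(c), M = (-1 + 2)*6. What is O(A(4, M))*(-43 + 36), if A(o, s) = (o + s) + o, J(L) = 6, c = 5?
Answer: -42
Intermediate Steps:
M = 6 (M = 1*6 = 6)
A(o, s) = s + 2*o
O(R) = 6
O(A(4, M))*(-43 + 36) = 6*(-43 + 36) = 6*(-7) = -42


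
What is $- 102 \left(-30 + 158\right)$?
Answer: $-13056$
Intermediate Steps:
$- 102 \left(-30 + 158\right) = \left(-102\right) 128 = -13056$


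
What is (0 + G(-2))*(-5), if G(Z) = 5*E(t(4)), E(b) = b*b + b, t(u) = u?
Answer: -500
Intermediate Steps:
E(b) = b + b² (E(b) = b² + b = b + b²)
G(Z) = 100 (G(Z) = 5*(4*(1 + 4)) = 5*(4*5) = 5*20 = 100)
(0 + G(-2))*(-5) = (0 + 100)*(-5) = 100*(-5) = -500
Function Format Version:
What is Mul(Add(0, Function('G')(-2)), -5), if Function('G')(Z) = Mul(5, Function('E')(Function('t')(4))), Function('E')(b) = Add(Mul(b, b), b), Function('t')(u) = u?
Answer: -500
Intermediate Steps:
Function('E')(b) = Add(b, Pow(b, 2)) (Function('E')(b) = Add(Pow(b, 2), b) = Add(b, Pow(b, 2)))
Function('G')(Z) = 100 (Function('G')(Z) = Mul(5, Mul(4, Add(1, 4))) = Mul(5, Mul(4, 5)) = Mul(5, 20) = 100)
Mul(Add(0, Function('G')(-2)), -5) = Mul(Add(0, 100), -5) = Mul(100, -5) = -500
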